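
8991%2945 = 156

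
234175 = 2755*85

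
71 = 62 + 9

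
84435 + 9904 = 94339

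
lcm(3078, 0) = 0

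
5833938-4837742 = 996196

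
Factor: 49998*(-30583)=-1*2^1*3^1*7^1*13^1*17^1*257^1*641^1=-1529088834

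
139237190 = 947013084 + -807775894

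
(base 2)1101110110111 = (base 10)7095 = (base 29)8cj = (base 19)10c8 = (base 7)26454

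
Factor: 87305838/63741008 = 2^(-3) * 3^1 * 23^1 * 149^(-1) * 223^1 * 2837^1 * 26737^(-1) = 43652919/31870504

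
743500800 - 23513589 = 719987211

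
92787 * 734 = 68105658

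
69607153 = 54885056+14722097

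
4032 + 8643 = 12675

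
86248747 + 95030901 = 181279648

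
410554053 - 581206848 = -170652795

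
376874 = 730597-353723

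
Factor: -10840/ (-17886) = 2^2*3^ (-1)*5^1*11^ (-1) = 20/33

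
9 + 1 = 10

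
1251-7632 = -6381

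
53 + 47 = 100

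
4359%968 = 487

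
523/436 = 1 + 87/436 ≈ 1.20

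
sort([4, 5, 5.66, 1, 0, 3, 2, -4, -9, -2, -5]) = [-9, -5, -4, -2, 0, 1, 2, 3, 4, 5, 5.66]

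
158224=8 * 19778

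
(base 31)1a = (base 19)23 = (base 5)131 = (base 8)51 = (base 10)41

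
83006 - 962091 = -879085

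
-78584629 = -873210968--794626339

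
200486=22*9113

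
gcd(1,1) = 1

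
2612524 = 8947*292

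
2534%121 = 114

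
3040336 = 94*32344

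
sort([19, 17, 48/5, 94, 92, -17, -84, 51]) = [-84, -17, 48/5, 17, 19, 51, 92, 94]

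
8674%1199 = 281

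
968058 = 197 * 4914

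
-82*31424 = -2576768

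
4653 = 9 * 517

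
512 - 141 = 371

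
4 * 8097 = 32388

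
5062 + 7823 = 12885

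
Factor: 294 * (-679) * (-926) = 2^2 * 3^1 * 7^3 * 97^1 * 463^1 = 184853676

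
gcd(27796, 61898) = 2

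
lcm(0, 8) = 0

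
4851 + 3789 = 8640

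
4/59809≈0.0000669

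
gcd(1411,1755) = 1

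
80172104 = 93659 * 856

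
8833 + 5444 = 14277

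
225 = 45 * 5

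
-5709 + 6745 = 1036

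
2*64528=129056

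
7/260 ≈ 0.0269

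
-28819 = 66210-95029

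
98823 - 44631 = 54192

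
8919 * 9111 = 81261009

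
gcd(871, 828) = 1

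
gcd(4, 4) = 4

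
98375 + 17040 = 115415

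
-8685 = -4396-4289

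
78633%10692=3789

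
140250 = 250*561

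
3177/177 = 1059/59 ≈ 17.95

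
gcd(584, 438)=146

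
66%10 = 6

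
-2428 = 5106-7534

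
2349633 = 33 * 71201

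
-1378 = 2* (-689)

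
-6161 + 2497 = -3664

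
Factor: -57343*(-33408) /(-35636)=-1*2^5*3^2*11^1*13^1*29^1*59^(-1)*151^(-1)*401^1=-478928736/8909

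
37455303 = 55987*669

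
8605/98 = 87+79/98 ≈ 87.81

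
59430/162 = 366 + 23/27 ≈ 366.85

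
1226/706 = 613/353 ≈ 1.74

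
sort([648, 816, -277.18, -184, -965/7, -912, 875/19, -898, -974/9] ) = [-912, -898, -277.18, -184, -965/7, -974/9, 875/19, 648, 816] 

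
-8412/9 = -934 - 2/3 ≈ -934.67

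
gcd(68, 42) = 2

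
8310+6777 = 15087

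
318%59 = 23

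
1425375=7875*181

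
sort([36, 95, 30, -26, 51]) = [-26, 30, 36, 51, 95]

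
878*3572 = 3136216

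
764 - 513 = 251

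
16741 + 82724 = 99465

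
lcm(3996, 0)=0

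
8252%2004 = 236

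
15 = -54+69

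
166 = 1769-1603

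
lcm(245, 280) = 1960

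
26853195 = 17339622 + 9513573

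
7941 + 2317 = 10258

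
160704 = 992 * 162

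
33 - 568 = -535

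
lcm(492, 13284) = 13284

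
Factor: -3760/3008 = -1*2^(-2)*5^1 = -5/4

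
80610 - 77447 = 3163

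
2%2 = 0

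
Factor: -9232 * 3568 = -1 * 2^8 * 223^1 * 577^1 = -32939776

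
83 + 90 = 173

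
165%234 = 165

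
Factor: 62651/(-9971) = -1*13^(-2)*31^1*43^1*47^1*59^(-1)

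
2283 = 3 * 761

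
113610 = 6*18935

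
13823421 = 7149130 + 6674291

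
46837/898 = 52 + 141/898 ≈ 52.16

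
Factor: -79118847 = -1*3^2*8790983^1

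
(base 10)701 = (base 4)22331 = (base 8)1275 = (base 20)1f1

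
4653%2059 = 535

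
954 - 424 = 530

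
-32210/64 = -503 - 9/32 ≈ -503.28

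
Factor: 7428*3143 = 2^2*3^1*7^1*449^1*619^1 = 23346204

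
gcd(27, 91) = 1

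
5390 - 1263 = 4127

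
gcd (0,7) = 7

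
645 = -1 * (-645)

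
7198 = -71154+78352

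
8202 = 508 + 7694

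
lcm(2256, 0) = 0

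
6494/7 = 927 + 5/7 ≈ 927.71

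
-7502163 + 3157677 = -4344486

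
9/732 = 3/244 ≈ 0.0123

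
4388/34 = 129+1/17 ≈ 129.06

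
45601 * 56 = 2553656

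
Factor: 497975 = 5^2*19919^1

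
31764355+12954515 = 44718870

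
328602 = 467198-138596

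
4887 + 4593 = 9480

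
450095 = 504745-54650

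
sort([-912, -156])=[-912, -156]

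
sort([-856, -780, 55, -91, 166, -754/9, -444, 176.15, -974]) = [-974, -856, -780, -444, -91, -754/9, 55, 166, 176.15]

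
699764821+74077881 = 773842702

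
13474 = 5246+8228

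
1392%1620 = 1392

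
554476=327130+227346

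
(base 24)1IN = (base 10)1031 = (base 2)10000000111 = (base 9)1365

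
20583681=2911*7071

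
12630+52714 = 65344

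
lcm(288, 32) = 288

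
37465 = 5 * 7493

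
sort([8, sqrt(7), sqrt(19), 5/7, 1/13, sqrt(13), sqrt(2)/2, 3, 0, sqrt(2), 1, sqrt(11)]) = [0, 1/13, sqrt(2)/2, 5/7, 1, sqrt(2), sqrt(7), 3, sqrt(11), sqrt(13), sqrt(19), 8]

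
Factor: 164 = 2^2 * 41^1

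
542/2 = 271 = 271.00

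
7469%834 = 797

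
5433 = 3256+2177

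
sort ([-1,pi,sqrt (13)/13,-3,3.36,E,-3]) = [-3,-3,-1,sqrt (13)/13,E,pi,3.36]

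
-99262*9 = -893358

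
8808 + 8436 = 17244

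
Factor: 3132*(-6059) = -1*2^2*3^3*29^1*73^1*83^1 = -18976788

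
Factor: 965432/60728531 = 2^3 * 13^1 * 2063^(-1) * 9283^1 * 29437^(-1)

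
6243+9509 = 15752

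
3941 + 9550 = 13491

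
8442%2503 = 933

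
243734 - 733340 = -489606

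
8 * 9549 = 76392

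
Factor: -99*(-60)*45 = 2^2*3^5*5^2*11^1 = 267300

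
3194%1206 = 782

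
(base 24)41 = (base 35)2r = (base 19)52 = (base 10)97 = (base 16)61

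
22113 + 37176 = 59289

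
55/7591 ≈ 0.00725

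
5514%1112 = 1066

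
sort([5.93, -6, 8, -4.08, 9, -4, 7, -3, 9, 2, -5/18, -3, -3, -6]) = [-6, -6, -4.08, -4, -3, -3, -3, -5/18, 2, 5.93, 7, 8, 9, 9]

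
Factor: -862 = -1*2^1*431^1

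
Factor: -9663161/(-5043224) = 2^(-3) * 67^(-1) * 97^(-2) * 9663161^1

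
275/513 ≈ 0.536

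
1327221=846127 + 481094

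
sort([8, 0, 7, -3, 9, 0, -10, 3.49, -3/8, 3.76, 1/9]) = [-10, -3, -3/8, 0, 0, 1/9, 3.49, 3.76, 7, 8, 9]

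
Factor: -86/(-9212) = 2^(-1) * 7^(-2) * 43^1 * 47^(-1) = 43/4606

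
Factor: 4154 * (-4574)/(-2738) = 2^1 * 31^1 * 37^(-2) * 67^1 * 2287^1 = 9500198/1369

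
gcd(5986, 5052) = 2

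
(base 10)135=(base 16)87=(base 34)3x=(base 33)43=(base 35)3u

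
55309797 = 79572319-24262522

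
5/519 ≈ 0.00963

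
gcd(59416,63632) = 8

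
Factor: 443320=2^3*5^1*11083^1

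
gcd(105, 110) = 5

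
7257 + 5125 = 12382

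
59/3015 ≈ 0.0196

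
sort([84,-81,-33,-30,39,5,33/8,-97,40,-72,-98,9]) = [-98,-97,-81,-72,-33,-30,33/8,5,9,39,40,84]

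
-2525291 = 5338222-7863513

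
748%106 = 6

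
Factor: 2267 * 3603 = 3^1 * 1201^1 * 2267^1 = 8168001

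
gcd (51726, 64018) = 2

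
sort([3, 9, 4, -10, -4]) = [-10, -4, 3, 4, 9]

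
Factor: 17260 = 2^2*5^1*863^1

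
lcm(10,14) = 70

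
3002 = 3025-23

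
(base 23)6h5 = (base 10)3570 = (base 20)8ia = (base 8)6762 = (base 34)330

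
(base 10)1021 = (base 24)1id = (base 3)1101211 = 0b1111111101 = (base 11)849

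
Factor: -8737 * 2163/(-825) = 5^(-2) * 7^1 * 11^(-1) * 103^1 * 8737^1 = 6299377/275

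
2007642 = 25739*78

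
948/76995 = 316/25665 ≈ 0.0123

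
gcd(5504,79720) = 8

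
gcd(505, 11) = 1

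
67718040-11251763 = 56466277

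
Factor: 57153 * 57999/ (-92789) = -1 * 3^2 * 19051^1 * 19333^1 * 92789^ (-1) = -3314816847/92789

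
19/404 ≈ 0.0470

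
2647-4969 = -2322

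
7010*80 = 560800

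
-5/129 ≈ -0.0388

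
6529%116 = 33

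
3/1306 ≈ 0.00230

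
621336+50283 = 671619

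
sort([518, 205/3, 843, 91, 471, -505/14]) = [-505/14, 205/3, 91, 471, 518, 843]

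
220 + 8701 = 8921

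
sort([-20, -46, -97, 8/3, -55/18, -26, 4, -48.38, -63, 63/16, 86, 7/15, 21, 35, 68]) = [-97, -63, -48.38, -46, -26, -20, -55/18, 7/15, 8/3, 63/16, 4, 21, 35, 68, 86]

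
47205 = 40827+6378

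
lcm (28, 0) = 0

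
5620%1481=1177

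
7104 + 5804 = 12908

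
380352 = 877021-496669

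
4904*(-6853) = -33607112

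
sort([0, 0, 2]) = [0, 0, 2]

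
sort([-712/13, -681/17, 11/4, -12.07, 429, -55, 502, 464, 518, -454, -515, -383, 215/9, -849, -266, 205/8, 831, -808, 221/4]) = [-849, -808, -515, -454, -383, -266, -55, -712/13, -681/17, -12.07, 11/4, 215/9, 205/8, 221/4, 429, 464, 502, 518, 831]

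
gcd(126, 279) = 9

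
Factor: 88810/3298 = 5^1 * 17^(-1) * 83^1 * 97^(-1) * 107^1 = 44405/1649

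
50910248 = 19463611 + 31446637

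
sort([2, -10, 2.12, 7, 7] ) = [-10, 2, 2.12, 7, 7] 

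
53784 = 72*747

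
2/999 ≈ 0.00200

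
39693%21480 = 18213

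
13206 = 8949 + 4257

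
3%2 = 1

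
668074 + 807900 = 1475974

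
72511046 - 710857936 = -638346890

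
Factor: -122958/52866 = -1*3^2*23^1*89^(-1) = -207/89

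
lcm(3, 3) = 3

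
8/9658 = 4/4829 ≈ 0.000828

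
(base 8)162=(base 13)8a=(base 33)3f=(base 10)114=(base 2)1110010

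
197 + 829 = 1026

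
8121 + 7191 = 15312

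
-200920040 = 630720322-831640362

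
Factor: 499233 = 3^1*7^1*23773^1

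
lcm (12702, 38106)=38106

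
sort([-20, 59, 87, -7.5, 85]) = [-20, -7.5, 59, 85, 87]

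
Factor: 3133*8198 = 2^1*13^1*241^1*4099^1 = 25684334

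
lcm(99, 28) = 2772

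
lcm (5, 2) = 10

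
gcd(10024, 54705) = 7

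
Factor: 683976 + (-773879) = -1*11^2*743^1 = -89903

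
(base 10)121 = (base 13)94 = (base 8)171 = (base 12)a1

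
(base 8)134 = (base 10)92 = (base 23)40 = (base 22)44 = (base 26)3e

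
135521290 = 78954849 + 56566441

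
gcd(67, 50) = 1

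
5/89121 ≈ 0.0000561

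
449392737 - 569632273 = -120239536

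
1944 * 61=118584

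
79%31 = 17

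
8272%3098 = 2076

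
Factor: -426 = -1 * 2^1 * 3^1 * 71^1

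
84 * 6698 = 562632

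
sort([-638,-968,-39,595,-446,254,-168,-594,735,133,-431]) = [-968,-638,-594,-446,-431,-168,-39,133,254,595,735]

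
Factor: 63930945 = 3^1*5^1*13^1*327851^1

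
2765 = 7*395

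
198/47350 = 99/23675 ≈ 0.00418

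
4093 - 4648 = -555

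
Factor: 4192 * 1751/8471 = 2^5 * 17^1 * 43^(-1) * 103^1 * 131^1 * 197^(-1) = 7340192/8471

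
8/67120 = 1/8390 ≈ 0.000119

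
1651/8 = 206+3/8≈206.38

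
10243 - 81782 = -71539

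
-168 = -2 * 84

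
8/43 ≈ 0.186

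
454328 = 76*5978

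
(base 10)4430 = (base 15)14a5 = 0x114e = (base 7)15626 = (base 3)20002002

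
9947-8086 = 1861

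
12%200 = 12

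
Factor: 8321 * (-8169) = -1 * 3^1 * 7^1 * 53^1 * 157^1 * 389^1 = -67974249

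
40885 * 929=37982165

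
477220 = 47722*10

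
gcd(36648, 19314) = 18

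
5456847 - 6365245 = -908398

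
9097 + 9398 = 18495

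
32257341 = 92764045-60506704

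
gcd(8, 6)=2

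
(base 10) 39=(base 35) 14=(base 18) 23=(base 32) 17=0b100111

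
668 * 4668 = 3118224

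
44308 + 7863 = 52171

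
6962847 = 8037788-1074941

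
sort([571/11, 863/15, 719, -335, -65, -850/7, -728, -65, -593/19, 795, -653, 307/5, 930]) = [-728, -653, -335, -850/7, -65, -65, -593/19, 571/11, 863/15, 307/5, 719, 795, 930]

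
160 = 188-28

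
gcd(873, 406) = 1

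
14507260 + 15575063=30082323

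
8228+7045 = 15273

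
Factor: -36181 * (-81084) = 2^2 * 3^1 * 29^1 * 97^1 * 233^1 * 373^1 = 2933700204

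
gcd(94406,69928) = 2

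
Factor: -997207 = -1 * 997207^1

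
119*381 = 45339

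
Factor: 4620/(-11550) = -1*2^1*5^(-1) = -2/5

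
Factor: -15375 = -1*3^1*5^3*41^1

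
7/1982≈0.00353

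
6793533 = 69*98457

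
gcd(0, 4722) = 4722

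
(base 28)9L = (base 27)A3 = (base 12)1A9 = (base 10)273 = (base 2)100010001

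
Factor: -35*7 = -1*5^1*7^2 = -245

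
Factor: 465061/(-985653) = -1*3^(-2)*109517^(-1)*465061^1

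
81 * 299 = 24219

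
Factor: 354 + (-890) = -1 * 2^3 * 67^1 = -536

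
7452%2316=504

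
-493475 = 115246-608721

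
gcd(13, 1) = 1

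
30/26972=15/13486 ≈ 0.00111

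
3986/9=442 + 8/9 ≈ 442.89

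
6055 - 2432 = 3623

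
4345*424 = 1842280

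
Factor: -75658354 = -1 * 2^1 * 1301^1 * 29077^1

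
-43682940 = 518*(-84330)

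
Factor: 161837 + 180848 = 5^1*7^1*9791^1 = 342685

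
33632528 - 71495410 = -37862882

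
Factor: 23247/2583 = 3^2 = 9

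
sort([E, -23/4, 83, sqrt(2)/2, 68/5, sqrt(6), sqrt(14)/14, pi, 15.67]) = [-23/4, sqrt(14)/14, sqrt(2)/2, sqrt(6), E, pi, 68/5, 15.67, 83]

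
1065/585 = 71/39 ≈ 1.82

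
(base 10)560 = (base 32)hg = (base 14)2c0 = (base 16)230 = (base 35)g0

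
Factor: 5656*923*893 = 2^3*7^1*13^1*19^1*47^1*71^1*101^1 = 4661895784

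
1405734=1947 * 722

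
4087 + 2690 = 6777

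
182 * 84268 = 15336776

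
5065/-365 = -13 - 64/73 ≈ -13.88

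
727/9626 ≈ 0.0755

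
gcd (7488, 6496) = 32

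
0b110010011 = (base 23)hc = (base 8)623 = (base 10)403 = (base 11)337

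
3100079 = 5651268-2551189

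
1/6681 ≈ 0.000150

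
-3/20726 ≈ -0.000145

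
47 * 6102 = 286794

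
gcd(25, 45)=5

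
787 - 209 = 578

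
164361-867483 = -703122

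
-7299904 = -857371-6442533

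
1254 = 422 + 832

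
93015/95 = 979+2/19 ≈ 979.11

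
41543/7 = 5934 + 5/7≈5934.71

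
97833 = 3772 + 94061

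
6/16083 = 2/5361≈0.000373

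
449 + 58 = 507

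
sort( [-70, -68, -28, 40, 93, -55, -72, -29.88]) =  [-72, -70, -68, -55, -29.88, -28, 40, 93]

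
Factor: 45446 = 2^1*31^1*733^1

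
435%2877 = 435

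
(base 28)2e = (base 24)2m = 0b1000110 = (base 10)70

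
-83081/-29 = 2864 + 25/29 ≈ 2864.86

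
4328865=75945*57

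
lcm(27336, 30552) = 519384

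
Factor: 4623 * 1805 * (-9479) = -1 * 3^1 * 5^1 * 19^2 * 23^1 * 67^1 * 9479^1 = -79097657685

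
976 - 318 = 658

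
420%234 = 186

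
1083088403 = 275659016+807429387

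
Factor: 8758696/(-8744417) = -1*2^3*11^(-1)*19^1*29^1*53^(-2)*283^(-1)*1987^1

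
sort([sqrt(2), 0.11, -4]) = [-4, 0.11, sqrt(2)]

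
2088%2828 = 2088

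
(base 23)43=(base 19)50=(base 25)3k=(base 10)95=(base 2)1011111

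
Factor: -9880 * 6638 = -1 * 2^4 * 5^1 * 13^1 * 19^1 * 3319^1 = -65583440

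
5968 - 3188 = 2780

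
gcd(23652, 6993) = 27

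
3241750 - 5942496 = -2700746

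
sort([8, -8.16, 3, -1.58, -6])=[-8.16, -6, -1.58, 3, 8]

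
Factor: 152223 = 3^1*50741^1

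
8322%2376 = 1194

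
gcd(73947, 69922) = 1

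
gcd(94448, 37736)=8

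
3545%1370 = 805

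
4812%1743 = 1326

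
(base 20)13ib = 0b10010101100011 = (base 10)9571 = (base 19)179e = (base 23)i23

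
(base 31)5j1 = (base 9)7354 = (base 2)1010100010011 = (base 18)gbd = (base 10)5395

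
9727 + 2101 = 11828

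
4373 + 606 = 4979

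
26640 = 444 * 60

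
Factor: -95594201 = -1 * 1381^1 * 69221^1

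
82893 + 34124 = 117017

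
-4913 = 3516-8429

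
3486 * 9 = 31374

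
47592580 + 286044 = 47878624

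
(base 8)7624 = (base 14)164c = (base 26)5na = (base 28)52c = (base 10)3988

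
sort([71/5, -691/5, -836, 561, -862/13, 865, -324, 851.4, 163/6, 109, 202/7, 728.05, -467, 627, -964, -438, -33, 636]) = [-964, -836, -467, -438, -324, -691/5, -862/13, -33, 71/5, 163/6, 202/7, 109, 561, 627, 636, 728.05, 851.4, 865]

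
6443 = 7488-1045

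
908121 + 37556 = 945677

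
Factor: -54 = -1*2^1*3^3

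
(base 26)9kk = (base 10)6624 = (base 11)4a82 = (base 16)19e0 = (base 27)929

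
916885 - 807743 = 109142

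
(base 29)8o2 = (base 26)apg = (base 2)1110100000010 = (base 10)7426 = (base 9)11161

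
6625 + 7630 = 14255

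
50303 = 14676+35627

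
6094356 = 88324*69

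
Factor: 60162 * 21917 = 2^1 * 3^1 * 7^1 * 31^1 * 37^1 * 101^1 * 271^1 = 1318570554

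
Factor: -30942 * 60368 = -1 * 2^5 * 3^4 * 7^3 * 11^1 * 191^1 = -1867906656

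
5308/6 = 2654/3 ≈ 884.67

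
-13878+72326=58448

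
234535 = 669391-434856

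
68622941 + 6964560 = 75587501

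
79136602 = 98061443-18924841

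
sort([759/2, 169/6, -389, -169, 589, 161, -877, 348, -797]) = [-877, -797, -389, -169, 169/6, 161, 348, 759/2, 589]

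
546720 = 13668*40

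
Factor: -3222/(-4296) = 2^(-2)*3^1 = 3/4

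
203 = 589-386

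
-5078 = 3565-8643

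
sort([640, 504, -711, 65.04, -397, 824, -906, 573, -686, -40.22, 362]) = [-906, -711, -686, -397, -40.22, 65.04, 362, 504, 573, 640, 824]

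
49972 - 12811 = 37161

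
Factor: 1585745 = 5^1*7^1*45307^1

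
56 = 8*7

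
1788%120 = 108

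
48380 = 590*82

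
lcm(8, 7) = 56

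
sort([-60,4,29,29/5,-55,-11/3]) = [-60,-55,-11/3,4,29/5,29]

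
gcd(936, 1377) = 9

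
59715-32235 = 27480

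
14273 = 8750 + 5523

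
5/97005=1/19401≈0.0000515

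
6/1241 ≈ 0.00483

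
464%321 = 143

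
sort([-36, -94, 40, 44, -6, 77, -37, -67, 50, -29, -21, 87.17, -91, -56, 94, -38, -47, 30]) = [-94, -91, -67, -56, -47, -38, -37, -36, -29, -21, -6, 30, 40, 44, 50, 77, 87.17, 94]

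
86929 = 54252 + 32677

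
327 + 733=1060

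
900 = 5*180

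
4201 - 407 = 3794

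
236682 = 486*487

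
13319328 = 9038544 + 4280784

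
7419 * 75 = 556425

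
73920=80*924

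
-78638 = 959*(-82)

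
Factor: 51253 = 107^1*479^1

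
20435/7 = 2919 + 2/7 ≈ 2919.29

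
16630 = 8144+8486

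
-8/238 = -4/119 ≈ -0.0336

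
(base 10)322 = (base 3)102221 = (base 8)502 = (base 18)hg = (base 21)f7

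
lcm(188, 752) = 752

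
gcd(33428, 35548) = 4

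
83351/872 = 95 + 511/872≈95.59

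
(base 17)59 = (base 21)4a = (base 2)1011110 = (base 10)94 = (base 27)3d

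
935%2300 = 935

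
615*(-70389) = -43289235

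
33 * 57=1881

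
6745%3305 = 135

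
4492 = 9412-4920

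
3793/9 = 421 + 4/9 ≈ 421.44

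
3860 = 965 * 4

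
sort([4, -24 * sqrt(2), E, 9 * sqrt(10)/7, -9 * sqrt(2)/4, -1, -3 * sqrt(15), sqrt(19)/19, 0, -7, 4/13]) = [-24 * sqrt(2), -3 * sqrt(15), -7, -9 * sqrt(2)/4, -1, 0, sqrt(19)/19, 4/13, E, 4, 9 * sqrt(10)/7]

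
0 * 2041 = 0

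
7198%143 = 48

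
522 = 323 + 199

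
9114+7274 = 16388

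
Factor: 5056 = 2^6*79^1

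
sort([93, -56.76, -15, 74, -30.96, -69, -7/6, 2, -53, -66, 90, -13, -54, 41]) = [-69, -66, -56.76, -54, -53, -30.96, -15, -13, -7/6, 2, 41, 74, 90, 93]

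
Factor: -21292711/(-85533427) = 7^(-1)*11^1*19^1*101879^1*12219061^(-1)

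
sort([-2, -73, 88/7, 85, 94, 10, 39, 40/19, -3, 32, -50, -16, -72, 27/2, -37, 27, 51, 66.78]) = [-73, -72, -50, -37, -16, -3, -2, 40/19, 10, 88/7, 27/2, 27, 32, 39, 51, 66.78, 85, 94]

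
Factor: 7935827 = 409^1 * 19403^1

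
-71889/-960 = 74 + 283/320 ≈ 74.88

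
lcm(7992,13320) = 39960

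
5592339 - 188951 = 5403388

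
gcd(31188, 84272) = 92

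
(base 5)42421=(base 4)230231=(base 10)2861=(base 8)5455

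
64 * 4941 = 316224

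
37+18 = 55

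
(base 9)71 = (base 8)100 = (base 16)40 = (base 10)64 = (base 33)1v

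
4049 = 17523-13474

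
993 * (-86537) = -85931241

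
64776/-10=-6477 - 3/5=-6477.60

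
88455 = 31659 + 56796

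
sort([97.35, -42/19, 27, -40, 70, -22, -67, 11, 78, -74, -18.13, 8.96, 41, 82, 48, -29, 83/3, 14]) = [-74, -67, -40, -29, -22, -18.13, -42/19, 8.96, 11, 14, 27, 83/3, 41, 48, 70, 78, 82, 97.35]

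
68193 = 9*7577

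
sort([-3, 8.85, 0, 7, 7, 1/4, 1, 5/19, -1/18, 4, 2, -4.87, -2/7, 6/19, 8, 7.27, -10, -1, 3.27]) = [-10, -4.87, -3, -1, -2/7, -1/18, 0, 1/4, 5/19, 6/19, 1, 2, 3.27, 4, 7, 7, 7.27, 8, 8.85]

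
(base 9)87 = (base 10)79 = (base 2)1001111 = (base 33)2d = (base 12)67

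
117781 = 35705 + 82076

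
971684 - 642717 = 328967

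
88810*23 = 2042630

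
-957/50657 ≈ -0.0189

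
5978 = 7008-1030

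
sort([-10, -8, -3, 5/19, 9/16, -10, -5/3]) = [-10, -10, -8, -3, -5/3, 5/19, 9/16]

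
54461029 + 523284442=577745471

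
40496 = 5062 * 8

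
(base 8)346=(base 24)9e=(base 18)ce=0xe6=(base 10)230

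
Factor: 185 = 5^1*37^1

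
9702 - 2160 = 7542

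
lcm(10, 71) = 710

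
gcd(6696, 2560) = 8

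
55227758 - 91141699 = -35913941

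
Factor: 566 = 2^1 * 283^1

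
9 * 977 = 8793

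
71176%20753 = 8917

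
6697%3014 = 669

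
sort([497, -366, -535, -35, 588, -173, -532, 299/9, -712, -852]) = [-852, -712, -535, -532, -366, -173, -35, 299/9, 497, 588]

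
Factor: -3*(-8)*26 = 2^4*3^1*13^1 = 624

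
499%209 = 81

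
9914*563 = 5581582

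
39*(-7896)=-307944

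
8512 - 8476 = 36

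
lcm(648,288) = 2592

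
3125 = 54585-51460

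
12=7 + 5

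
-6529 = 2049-8578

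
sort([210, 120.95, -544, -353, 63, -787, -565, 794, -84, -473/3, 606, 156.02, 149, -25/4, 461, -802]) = [-802, -787, -565, -544, -353, -473/3, -84, -25/4, 63, 120.95, 149, 156.02, 210, 461, 606, 794]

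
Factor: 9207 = 3^3 * 11^1 * 31^1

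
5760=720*8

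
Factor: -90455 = -1 * 5^1 * 79^1 * 229^1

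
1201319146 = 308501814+892817332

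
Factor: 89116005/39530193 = 5^1*11^1*71^1*3617^(-1)*3643^(-1)*7607^1 = 29705335/13176731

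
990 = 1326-336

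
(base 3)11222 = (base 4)2012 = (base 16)86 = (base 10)134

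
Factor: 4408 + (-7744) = -1*2^3*3^1*139^1 = -3336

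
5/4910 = 1/982≈0.00102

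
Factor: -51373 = -1*7^1*41^1*179^1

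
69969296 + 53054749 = 123024045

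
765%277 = 211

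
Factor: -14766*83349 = -1*2^1*3^6*7^3*23^1*107^1 = -1230731334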